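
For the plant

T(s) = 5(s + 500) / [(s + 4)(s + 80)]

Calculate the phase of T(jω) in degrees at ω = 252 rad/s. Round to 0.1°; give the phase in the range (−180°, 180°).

-134.7°

At s = jω = j252:
zero (s+500): 500 + j252 → |·| = √(500²+252²) = √313504 ≈ 559.91, ∠ = arctan(252/500) ≈ 26.75°
pole (s+4): 4 + j252 → |·| = √(4²+252²) = √63520 ≈ 252.03, ∠ = arctan(252/4) ≈ 89.09°
pole (s+80): 80 + j252 → |·| = √(80²+252²) = √69904 ≈ 264.39, ∠ = arctan(252/80) ≈ 72.39°
∠T = 26.75° − 161.48° = -134.73°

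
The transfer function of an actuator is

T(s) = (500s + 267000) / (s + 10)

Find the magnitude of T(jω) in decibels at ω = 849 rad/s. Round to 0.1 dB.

Substitute s = j849:
Numerator: 500(j849) + 267000 = 267000 + j424500
Denominator: (j849) + 10 = 10 + j849
|N| = √(267000² + 424500²) ≈ 5.0149e+05, ∠N ≈ 57.83°
|D| = √(10² + 849²) ≈ 849.06, ∠D ≈ 89.33°
|T| = 5.0149e+05 / 849.06 ≈ 590.64
Gain = 20 log₁₀(590.64) ≈ 55.43 dB

55.4 dB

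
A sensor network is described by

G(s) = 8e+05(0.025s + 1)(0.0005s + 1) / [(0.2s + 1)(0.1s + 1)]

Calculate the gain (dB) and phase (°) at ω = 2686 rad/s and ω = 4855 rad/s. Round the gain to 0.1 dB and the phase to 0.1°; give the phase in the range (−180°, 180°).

ω = 2686: 55.9 dB, -37.2°; ω = 4855: 54.7 dB, -22.7°

At ω = 2686 rad/s:
zero (1 + j2686·0.025) = 1 + j67.15 → |·| ≈ 67.157, ∠ ≈ 89.15°
zero (1 + j2686·0.0005) = 1 + j1.343 → |·| ≈ 1.6744, ∠ ≈ 53.33°
pole (1 + j2686·0.2) = 1 + j537.2 → |·| ≈ 537.2, ∠ ≈ 89.89°
pole (1 + j2686·0.1) = 1 + j268.6 → |·| ≈ 268.6, ∠ ≈ 89.79°
|G| = 8e+05 · 67.157 · 1.6744 / (537.2 · 268.6) ≈ 623.45
Gain = 20 log₁₀(623.45) ≈ 55.90 dB
∠G = (89.15° + 53.33°) − (89.89° + 89.79°) = -37.20°

At ω = 4855 rad/s:
zero (1 + j4855·0.025) = 1 + j121.375 → |·| ≈ 121.38, ∠ ≈ 89.53°
zero (1 + j4855·0.0005) = 1 + j2.4275 → |·| ≈ 2.6254, ∠ ≈ 67.61°
pole (1 + j4855·0.2) = 1 + j971 → |·| ≈ 971, ∠ ≈ 89.94°
pole (1 + j4855·0.1) = 1 + j485.5 → |·| ≈ 485.5, ∠ ≈ 89.88°
|G| = 8e+05 · 121.38 · 2.6254 / (971 · 485.5) ≈ 540.78
Gain = 20 log₁₀(540.78) ≈ 54.66 dB
∠G = (89.53° + 67.61°) − (89.94° + 89.88°) = -22.68°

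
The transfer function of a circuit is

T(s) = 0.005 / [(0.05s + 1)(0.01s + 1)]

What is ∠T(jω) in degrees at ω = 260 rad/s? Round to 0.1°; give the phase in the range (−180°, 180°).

At ω = 260 rad/s:
pole (1 + j260·0.05) = 1 + j13 → |·| ≈ 13.038, ∠ ≈ 85.60°
pole (1 + j260·0.01) = 1 + j2.6 → |·| ≈ 2.7857, ∠ ≈ 68.96°
∠T = (0°) − (85.60° + 68.96°) = -154.56°

-154.6°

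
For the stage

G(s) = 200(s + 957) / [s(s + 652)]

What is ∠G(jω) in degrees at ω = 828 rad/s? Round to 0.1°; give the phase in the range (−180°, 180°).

-100.9°

At s = jω = j828:
zero (s+957): 957 + j828 → |·| = √(957²+828²) = √1601433 ≈ 1265.5, ∠ = arctan(828/957) ≈ 40.87°
pole (s+652): 652 + j828 → |·| = √(652²+828²) = √1110688 ≈ 1053.9, ∠ = arctan(828/652) ≈ 51.78°
pole at origin: |s| = 828, ∠ = 90.00° (in denominator)
∠G = 40.87° − 141.78° = -100.91°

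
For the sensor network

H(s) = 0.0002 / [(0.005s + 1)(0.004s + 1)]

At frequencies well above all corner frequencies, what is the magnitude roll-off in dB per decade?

-40 dB/decade

Each pole contributes −20 dB/decade at high frequency; each zero contributes +20 dB/decade.
Net: 0 zero(s) − 2 pole(s) → -40 dB/decade.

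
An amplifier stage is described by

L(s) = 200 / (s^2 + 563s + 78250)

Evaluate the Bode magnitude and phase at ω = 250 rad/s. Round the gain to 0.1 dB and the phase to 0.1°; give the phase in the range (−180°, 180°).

-57.0 dB, -83.6°

Substitute s = j250:
Numerator: 200 = 200 + j0
Denominator: (j250)^2 + 563(j250) + 78250 = 15750 + j140750
|N| = √(200² + 0²) ≈ 200, ∠N ≈ 0.00°
|D| = √(15750² + 140750²) ≈ 1.4163e+05, ∠D ≈ 83.62°
|L| = 200 / 1.4163e+05 ≈ 0.0014121
Gain = 20 log₁₀(0.0014121) ≈ -57.00 dB
∠L = 0.00° − 83.62° = -83.62°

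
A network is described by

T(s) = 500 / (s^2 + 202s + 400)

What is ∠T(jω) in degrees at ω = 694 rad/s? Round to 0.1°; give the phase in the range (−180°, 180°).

Substitute s = j694:
Numerator: 500 = 500 + j0
Denominator: (j694)^2 + 202(j694) + 400 = -481236 + j140188
|N| = √(500² + 0²) ≈ 500, ∠N ≈ 0.00°
|D| = √(481236² + 140188²) ≈ 5.0124e+05, ∠D ≈ 163.76°
∠T = 0.00° − 163.76° = -163.76°

-163.8°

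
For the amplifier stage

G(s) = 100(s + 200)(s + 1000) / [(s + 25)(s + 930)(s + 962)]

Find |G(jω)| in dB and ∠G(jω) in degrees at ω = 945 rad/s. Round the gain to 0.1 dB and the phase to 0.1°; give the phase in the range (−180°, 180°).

At s = jω = j945:
zero (s+200): 200 + j945 → |·| = √(200²+945²) = √933025 ≈ 965.93, ∠ = arctan(945/200) ≈ 78.05°
zero (s+1000): 1000 + j945 → |·| = √(1000²+945²) = √1893025 ≈ 1375.9, ∠ = arctan(945/1000) ≈ 43.38°
pole (s+25): 25 + j945 → |·| = √(25²+945²) = √893650 ≈ 945.33, ∠ = arctan(945/25) ≈ 88.48°
pole (s+930): 930 + j945 → |·| = √(930²+945²) = √1757925 ≈ 1325.9, ∠ = arctan(945/930) ≈ 45.46°
pole (s+962): 962 + j945 → |·| = √(962²+945²) = √1818469 ≈ 1348.5, ∠ = arctan(945/962) ≈ 44.49°
|G| = 100 · 1.329e+06 / 1.6902e+09 ≈ 0.07863
Gain = 20 log₁₀(0.07863) ≈ -22.09 dB
∠G = 121.43° − 178.43° = -57.00°

-22.1 dB, -57.0°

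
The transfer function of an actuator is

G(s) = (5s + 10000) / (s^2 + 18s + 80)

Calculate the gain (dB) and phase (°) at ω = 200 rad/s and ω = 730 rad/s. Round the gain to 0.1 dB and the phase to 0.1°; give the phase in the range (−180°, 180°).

ω = 200: -12.0 dB, -169.1°; ω = 730: -34.0 dB, -158.5°

Substitute s = j200:
Numerator: 5(j200) + 10000 = 10000 + j1000
Denominator: (j200)^2 + 18(j200) + 80 = -39920 + j3600
|N| = √(10000² + 1000²) ≈ 10050, ∠N ≈ 5.71°
|D| = √(39920² + 3600²) ≈ 40082, ∠D ≈ 174.85°
|G| = 10050 / 40082 ≈ 0.25074
Gain = 20 log₁₀(0.25074) ≈ -12.02 dB
∠G = 5.71° − 174.85° = -169.14°

Substitute s = j730:
Numerator: 5(j730) + 10000 = 10000 + j3650
Denominator: (j730)^2 + 18(j730) + 80 = -532820 + j13140
|N| = √(10000² + 3650²) ≈ 10645, ∠N ≈ 20.05°
|D| = √(532820² + 13140²) ≈ 5.3298e+05, ∠D ≈ 178.59°
|G| = 10645 / 5.3298e+05 ≈ 0.019973
Gain = 20 log₁₀(0.019973) ≈ -33.99 dB
∠G = 20.05° − 178.59° = -158.54°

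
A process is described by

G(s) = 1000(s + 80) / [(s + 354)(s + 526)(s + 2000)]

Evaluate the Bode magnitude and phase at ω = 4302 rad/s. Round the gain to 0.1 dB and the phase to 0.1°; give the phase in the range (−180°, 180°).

-86.3 dB, -144.5°

At s = jω = j4302:
zero (s+80): 80 + j4302 → |·| = √(80²+4302²) = √18513604 ≈ 4302.7, ∠ = arctan(4302/80) ≈ 88.93°
pole (s+354): 354 + j4302 → |·| = √(354²+4302²) = √18632520 ≈ 4316.5, ∠ = arctan(4302/354) ≈ 85.30°
pole (s+526): 526 + j4302 → |·| = √(526²+4302²) = √18783880 ≈ 4334, ∠ = arctan(4302/526) ≈ 83.03°
pole (s+2000): 2000 + j4302 → |·| = √(2000²+4302²) = √22507204 ≈ 4744.2, ∠ = arctan(4302/2000) ≈ 65.07°
|G| = 1000 · 4302.7 / 8.8753e+10 ≈ 4.8479e-05
Gain = 20 log₁₀(4.8479e-05) ≈ -86.29 dB
∠G = 88.93° − 233.40° = -144.47°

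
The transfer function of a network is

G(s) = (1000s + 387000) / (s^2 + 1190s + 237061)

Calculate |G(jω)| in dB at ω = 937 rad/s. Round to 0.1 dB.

Substitute s = j937:
Numerator: 1000(j937) + 387000 = 387000 + j937000
Denominator: (j937)^2 + 1190(j937) + 237061 = -640908 + j1115030
|N| = √(387000² + 937000²) ≈ 1.0138e+06, ∠N ≈ 67.56°
|D| = √(640908² + 1115030²) ≈ 1.2861e+06, ∠D ≈ 119.89°
|G| = 1.0138e+06 / 1.2861e+06 ≈ 0.78827
Gain = 20 log₁₀(0.78827) ≈ -2.07 dB

-2.1 dB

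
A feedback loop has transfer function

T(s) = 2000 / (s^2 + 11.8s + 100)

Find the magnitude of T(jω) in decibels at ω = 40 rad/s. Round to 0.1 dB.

At s = jω = j40:
quadratic: (j40)² + 11.8·j40 + 100 = -1500 + j472 → |·| ≈ 1572.5, ∠ ≈ 162.53°
|T| = 2000 / 1572.5 ≈ 1.2719
Gain = 20 log₁₀(1.2719) ≈ 2.09 dB

2.1 dB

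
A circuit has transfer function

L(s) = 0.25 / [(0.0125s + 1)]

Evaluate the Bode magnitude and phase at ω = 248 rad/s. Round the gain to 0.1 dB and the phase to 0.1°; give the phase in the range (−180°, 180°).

At ω = 248 rad/s:
pole (1 + j248·0.0125) = 1 + j3.1 → |·| ≈ 3.2573, ∠ ≈ 72.12°
|L| = 0.25 · 1 / (3.2573) ≈ 0.076751
Gain = 20 log₁₀(0.076751) ≈ -22.30 dB
∠L = (0°) − (72.12°) = -72.12°

-22.3 dB, -72.1°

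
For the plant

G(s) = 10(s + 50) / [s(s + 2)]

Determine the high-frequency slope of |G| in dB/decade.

-20 dB/decade

Each pole contributes −20 dB/decade at high frequency; each zero contributes +20 dB/decade.
Net: 1 zero(s) − 2 pole(s) → -20 dB/decade.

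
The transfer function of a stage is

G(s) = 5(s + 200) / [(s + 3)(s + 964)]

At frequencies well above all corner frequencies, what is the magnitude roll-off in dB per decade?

-20 dB/decade

Each pole contributes −20 dB/decade at high frequency; each zero contributes +20 dB/decade.
Net: 1 zero(s) − 2 pole(s) → -20 dB/decade.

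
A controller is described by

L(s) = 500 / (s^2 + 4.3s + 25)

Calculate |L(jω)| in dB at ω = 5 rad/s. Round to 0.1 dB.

At s = jω = j5:
quadratic: (j5)² + 4.3·j5 + 25 = 0 + j21.5 → |·| ≈ 21.5, ∠ ≈ 90.00°
|L| = 500 / 21.5 ≈ 23.256
Gain = 20 log₁₀(23.256) ≈ 27.33 dB

27.3 dB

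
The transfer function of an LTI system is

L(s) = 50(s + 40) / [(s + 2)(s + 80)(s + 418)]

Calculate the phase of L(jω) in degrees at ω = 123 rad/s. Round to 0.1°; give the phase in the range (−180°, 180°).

-90.4°

At s = jω = j123:
zero (s+40): 40 + j123 → |·| = √(40²+123²) = √16729 ≈ 129.34, ∠ = arctan(123/40) ≈ 71.99°
pole (s+2): 2 + j123 → |·| = √(2²+123²) = √15133 ≈ 123.02, ∠ = arctan(123/2) ≈ 89.07°
pole (s+80): 80 + j123 → |·| = √(80²+123²) = √21529 ≈ 146.73, ∠ = arctan(123/80) ≈ 56.96°
pole (s+418): 418 + j123 → |·| = √(418²+123²) = √189853 ≈ 435.72, ∠ = arctan(123/418) ≈ 16.40°
∠L = 71.99° − 162.43° = -90.44°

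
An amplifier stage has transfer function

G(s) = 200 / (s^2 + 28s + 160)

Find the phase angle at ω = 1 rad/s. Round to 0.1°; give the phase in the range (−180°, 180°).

-10.0°

Substitute s = j1:
Numerator: 200 = 200 + j0
Denominator: (j1)^2 + 28(j1) + 160 = 159 + j28
|N| = √(200² + 0²) ≈ 200, ∠N ≈ 0.00°
|D| = √(159² + 28²) ≈ 161.45, ∠D ≈ 9.99°
∠G = 0.00° − 9.99° = -9.99°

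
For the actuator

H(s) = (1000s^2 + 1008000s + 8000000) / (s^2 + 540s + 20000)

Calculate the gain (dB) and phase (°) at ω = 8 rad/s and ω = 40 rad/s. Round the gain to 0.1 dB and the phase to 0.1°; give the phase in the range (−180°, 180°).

ω = 8: 54.9 dB, 33.2°; ω = 40: 63.2 dB, 31.4°

Substitute s = j8:
Numerator: 1000(j8)^2 + 1008000(j8) + 8000000 = 7936000 + j8064000
Denominator: (j8)^2 + 540(j8) + 20000 = 19936 + j4320
|N| = √(7936000² + 8064000²) ≈ 1.1314e+07, ∠N ≈ 45.46°
|D| = √(19936² + 4320²) ≈ 20399, ∠D ≈ 12.23°
|H| = 1.1314e+07 / 20399 ≈ 554.64
Gain = 20 log₁₀(554.64) ≈ 54.88 dB
∠H = 45.46° − 12.23° = 33.23°

Substitute s = j40:
Numerator: 1000(j40)^2 + 1008000(j40) + 8000000 = 6400000 + j40320000
Denominator: (j40)^2 + 540(j40) + 20000 = 18400 + j21600
|N| = √(6400000² + 40320000²) ≈ 4.0825e+07, ∠N ≈ 80.98°
|D| = √(18400² + 21600²) ≈ 28375, ∠D ≈ 49.57°
|H| = 4.0825e+07 / 28375 ≈ 1438.8
Gain = 20 log₁₀(1438.8) ≈ 63.16 dB
∠H = 80.98° − 49.57° = 31.41°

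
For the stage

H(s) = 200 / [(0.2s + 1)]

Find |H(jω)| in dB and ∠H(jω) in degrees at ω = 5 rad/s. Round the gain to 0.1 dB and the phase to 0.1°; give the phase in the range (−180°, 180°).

At ω = 5 rad/s:
pole (1 + j5·0.2) = 1 + j1 → |·| ≈ 1.4142, ∠ ≈ 45.00°
|H| = 200 · 1 / (1.4142) ≈ 141.42
Gain = 20 log₁₀(141.42) ≈ 43.01 dB
∠H = (0°) − (45.00°) = -45.00°

43.0 dB, -45.0°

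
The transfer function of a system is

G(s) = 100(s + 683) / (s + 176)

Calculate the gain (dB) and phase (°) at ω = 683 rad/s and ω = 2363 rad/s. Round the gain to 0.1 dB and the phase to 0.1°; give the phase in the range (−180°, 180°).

At s = jω = j683:
zero (s+683): 683 + j683 → |·| = √(683²+683²) = √932978 ≈ 965.91, ∠ = arctan(683/683) ≈ 45.00°
pole (s+176): 176 + j683 → |·| = √(176²+683²) = √497465 ≈ 705.31, ∠ = arctan(683/176) ≈ 75.55°
|G| = 100 · 965.91 / 705.31 ≈ 136.95
Gain = 20 log₁₀(136.95) ≈ 42.73 dB
∠G = 45.00° − 75.55° = -30.55°

At s = jω = j2363:
zero (s+683): 683 + j2363 → |·| = √(683²+2363²) = √6050258 ≈ 2459.7, ∠ = arctan(2363/683) ≈ 73.88°
pole (s+176): 176 + j2363 → |·| = √(176²+2363²) = √5614745 ≈ 2369.5, ∠ = arctan(2363/176) ≈ 85.74°
|G| = 100 · 2459.7 / 2369.5 ≈ 103.81
Gain = 20 log₁₀(103.81) ≈ 40.32 dB
∠G = 73.88° − 85.74° = -11.86°

ω = 683: 42.7 dB, -30.6°; ω = 2363: 40.3 dB, -11.9°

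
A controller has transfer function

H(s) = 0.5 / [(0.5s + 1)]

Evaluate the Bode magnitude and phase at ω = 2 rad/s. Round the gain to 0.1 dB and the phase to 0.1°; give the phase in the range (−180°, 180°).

-9.0 dB, -45.0°

At ω = 2 rad/s:
pole (1 + j2·0.5) = 1 + j1 → |·| ≈ 1.4142, ∠ ≈ 45.00°
|H| = 0.5 · 1 / (1.4142) ≈ 0.35356
Gain = 20 log₁₀(0.35356) ≈ -9.03 dB
∠H = (0°) − (45.00°) = -45.00°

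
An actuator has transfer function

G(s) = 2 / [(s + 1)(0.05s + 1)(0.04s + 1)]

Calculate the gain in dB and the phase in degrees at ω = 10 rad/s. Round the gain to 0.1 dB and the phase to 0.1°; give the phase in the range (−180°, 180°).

At ω = 10 rad/s:
pole (1 + j10·1) = 1 + j10 → |·| ≈ 10.05, ∠ ≈ 84.29°
pole (1 + j10·0.05) = 1 + j0.5 → |·| ≈ 1.118, ∠ ≈ 26.57°
pole (1 + j10·0.04) = 1 + j0.4 → |·| ≈ 1.077, ∠ ≈ 21.80°
|G| = 2 · 1 / (10.05 · 1.118 · 1.077) ≈ 0.16527
Gain = 20 log₁₀(0.16527) ≈ -15.64 dB
∠G = (0°) − (84.29° + 26.57° + 21.80°) = -132.66°

-15.6 dB, -132.7°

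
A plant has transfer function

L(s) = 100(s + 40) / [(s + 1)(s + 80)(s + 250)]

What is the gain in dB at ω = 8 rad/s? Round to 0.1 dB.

-32.0 dB

At s = jω = j8:
zero (s+40): 40 + j8 → |·| = √(40²+8²) = √1664 ≈ 40.792, ∠ = arctan(8/40) ≈ 11.31°
pole (s+1): 1 + j8 → |·| = √(1²+8²) = √65 ≈ 8.0623, ∠ = arctan(8/1) ≈ 82.87°
pole (s+80): 80 + j8 → |·| = √(80²+8²) = √6464 ≈ 80.399, ∠ = arctan(8/80) ≈ 5.71°
pole (s+250): 250 + j8 → |·| = √(250²+8²) = √62564 ≈ 250.13, ∠ = arctan(8/250) ≈ 1.83°
|L| = 100 · 40.792 / 1.6213e+05 ≈ 0.02516
Gain = 20 log₁₀(0.02516) ≈ -31.99 dB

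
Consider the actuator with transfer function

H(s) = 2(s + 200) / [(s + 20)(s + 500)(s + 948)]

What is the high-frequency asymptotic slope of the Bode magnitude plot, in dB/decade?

-40 dB/decade

Each pole contributes −20 dB/decade at high frequency; each zero contributes +20 dB/decade.
Net: 1 zero(s) − 3 pole(s) → -40 dB/decade.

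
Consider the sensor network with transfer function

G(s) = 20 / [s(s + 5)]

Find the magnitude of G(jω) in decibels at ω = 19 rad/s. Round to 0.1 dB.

At s = jω = j19:
pole (s+5): 5 + j19 → |·| = √(5²+19²) = √386 ≈ 19.647, ∠ = arctan(19/5) ≈ 75.26°
pole at origin: |s| = 19, ∠ = 90.00° (in denominator)
|G| = 20 / 373.29 ≈ 0.053578
Gain = 20 log₁₀(0.053578) ≈ -25.42 dB

-25.4 dB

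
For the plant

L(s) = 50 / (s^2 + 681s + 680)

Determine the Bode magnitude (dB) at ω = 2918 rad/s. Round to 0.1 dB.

-104.9 dB

Substitute s = j2918:
Numerator: 50 = 50 + j0
Denominator: (j2918)^2 + 681(j2918) + 680 = -8514044 + j1987158
|N| = √(50² + 0²) ≈ 50, ∠N ≈ 0.00°
|D| = √(8514044² + 1987158²) ≈ 8.7429e+06, ∠D ≈ 166.86°
|L| = 50 / 8.7429e+06 ≈ 5.7189e-06
Gain = 20 log₁₀(5.7189e-06) ≈ -104.85 dB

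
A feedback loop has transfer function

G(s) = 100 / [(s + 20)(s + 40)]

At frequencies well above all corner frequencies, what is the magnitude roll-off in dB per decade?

Each pole contributes −20 dB/decade at high frequency; each zero contributes +20 dB/decade.
Net: 0 zero(s) − 2 pole(s) → -40 dB/decade.

-40 dB/decade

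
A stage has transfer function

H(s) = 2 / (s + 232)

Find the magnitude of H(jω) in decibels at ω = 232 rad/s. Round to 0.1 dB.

At s = jω = j232:
pole (s+232): 232 + j232 → |·| = √(232²+232²) = √107648 ≈ 328.1, ∠ = arctan(232/232) ≈ 45.00°
|H| = 2 / 328.1 ≈ 0.0060957
Gain = 20 log₁₀(0.0060957) ≈ -44.30 dB

-44.3 dB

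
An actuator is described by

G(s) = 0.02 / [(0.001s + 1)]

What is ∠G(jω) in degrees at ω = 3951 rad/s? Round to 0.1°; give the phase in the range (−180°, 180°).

At ω = 3951 rad/s:
pole (1 + j3951·0.001) = 1 + j3.951 → |·| ≈ 4.0756, ∠ ≈ 75.80°
∠G = (0°) − (75.80°) = -75.80°

-75.8°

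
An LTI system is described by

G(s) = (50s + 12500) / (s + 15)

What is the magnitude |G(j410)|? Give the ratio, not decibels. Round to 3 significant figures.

58.5

Substitute s = j410:
Numerator: 50(j410) + 12500 = 12500 + j20500
Denominator: (j410) + 15 = 15 + j410
|N| = √(12500² + 20500²) ≈ 24010, ∠N ≈ 58.63°
|D| = √(15² + 410²) ≈ 410.27, ∠D ≈ 87.90°
|G| = 24010 / 410.27 ≈ 58.522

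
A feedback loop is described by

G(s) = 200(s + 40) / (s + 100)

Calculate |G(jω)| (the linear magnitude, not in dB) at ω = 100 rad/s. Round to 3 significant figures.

At s = jω = j100:
zero (s+40): 40 + j100 → |·| = √(40²+100²) = √11600 ≈ 107.7, ∠ = arctan(100/40) ≈ 68.20°
pole (s+100): 100 + j100 → |·| = √(100²+100²) = √20000 ≈ 141.42, ∠ = arctan(100/100) ≈ 45.00°
|G| = 200 · 107.7 / 141.42 ≈ 152.31

152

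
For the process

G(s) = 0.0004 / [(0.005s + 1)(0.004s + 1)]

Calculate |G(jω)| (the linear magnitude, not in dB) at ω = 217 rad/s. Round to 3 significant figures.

0.000205

At ω = 217 rad/s:
pole (1 + j217·0.005) = 1 + j1.085 → |·| ≈ 1.4755, ∠ ≈ 47.33°
pole (1 + j217·0.004) = 1 + j0.868 → |·| ≈ 1.3242, ∠ ≈ 40.96°
|G| = 0.0004 · 1 / (1.4755 · 1.3242) ≈ 0.00020472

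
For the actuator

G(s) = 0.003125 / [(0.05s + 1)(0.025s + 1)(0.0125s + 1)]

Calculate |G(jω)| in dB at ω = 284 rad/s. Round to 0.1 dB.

At ω = 284 rad/s:
pole (1 + j284·0.05) = 1 + j14.2 → |·| ≈ 14.235, ∠ ≈ 85.97°
pole (1 + j284·0.025) = 1 + j7.1 → |·| ≈ 7.1701, ∠ ≈ 81.98°
pole (1 + j284·0.0125) = 1 + j3.55 → |·| ≈ 3.6882, ∠ ≈ 74.27°
|G| = 0.003125 · 1 / (14.235 · 7.1701 · 3.6882) ≈ 8.3014e-06
Gain = 20 log₁₀(8.3014e-06) ≈ -101.62 dB

-101.6 dB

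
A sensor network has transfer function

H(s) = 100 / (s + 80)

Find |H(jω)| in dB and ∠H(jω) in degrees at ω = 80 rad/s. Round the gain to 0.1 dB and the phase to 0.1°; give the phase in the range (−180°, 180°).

-1.1 dB, -45.0°

At s = jω = j80:
pole (s+80): 80 + j80 → |·| = √(80²+80²) = √12800 ≈ 113.14, ∠ = arctan(80/80) ≈ 45.00°
|H| = 100 / 113.14 ≈ 0.88386
Gain = 20 log₁₀(0.88386) ≈ -1.07 dB
∠H = 0.00° − 45.00° = -45.00°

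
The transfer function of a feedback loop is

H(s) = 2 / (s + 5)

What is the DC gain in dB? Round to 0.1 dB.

H(0) = 2 / 5 = 0.4
20 log₁₀(0.4) ≈ -7.96 dB

-8.0 dB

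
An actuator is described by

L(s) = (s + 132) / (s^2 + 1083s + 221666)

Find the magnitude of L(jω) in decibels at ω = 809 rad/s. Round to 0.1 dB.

Substitute s = j809:
Numerator: (j809) + 132 = 132 + j809
Denominator: (j809)^2 + 1083(j809) + 221666 = -432815 + j876147
|N| = √(132² + 809²) ≈ 819.7, ∠N ≈ 80.73°
|D| = √(432815² + 876147²) ≈ 9.7722e+05, ∠D ≈ 116.29°
|L| = 819.7 / 9.7722e+05 ≈ 0.00083881
Gain = 20 log₁₀(0.00083881) ≈ -61.53 dB

-61.5 dB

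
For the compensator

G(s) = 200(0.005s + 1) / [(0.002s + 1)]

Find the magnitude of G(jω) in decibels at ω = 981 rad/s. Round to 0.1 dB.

At ω = 981 rad/s:
zero (1 + j981·0.005) = 1 + j4.905 → |·| ≈ 5.0059, ∠ ≈ 78.48°
pole (1 + j981·0.002) = 1 + j1.962 → |·| ≈ 2.2021, ∠ ≈ 62.99°
|G| = 200 · 5.0059 / (2.2021) ≈ 454.65
Gain = 20 log₁₀(454.65) ≈ 53.15 dB

53.2 dB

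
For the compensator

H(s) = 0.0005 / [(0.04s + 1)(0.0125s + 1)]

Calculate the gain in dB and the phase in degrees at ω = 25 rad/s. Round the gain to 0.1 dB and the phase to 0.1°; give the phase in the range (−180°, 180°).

At ω = 25 rad/s:
pole (1 + j25·0.04) = 1 + j1 → |·| ≈ 1.4142, ∠ ≈ 45.00°
pole (1 + j25·0.0125) = 1 + j0.3125 → |·| ≈ 1.0477, ∠ ≈ 17.35°
|H| = 0.0005 · 1 / (1.4142 · 1.0477) ≈ 0.00033746
Gain = 20 log₁₀(0.00033746) ≈ -69.44 dB
∠H = (0°) − (45.00° + 17.35°) = -62.35°

-69.4 dB, -62.4°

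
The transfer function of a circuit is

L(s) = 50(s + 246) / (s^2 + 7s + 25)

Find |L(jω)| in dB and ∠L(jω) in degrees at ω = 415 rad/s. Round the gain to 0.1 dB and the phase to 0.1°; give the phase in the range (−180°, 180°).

-17.1 dB, -119.7°

At s = jω = j415:
zero (s+246): 246 + j415 → |·| = √(246²+415²) = √232741 ≈ 482.43, ∠ = arctan(415/246) ≈ 59.34°
quadratic: (j415)² + 7·j415 + 25 = -172200 + j2905 → |·| ≈ 1.7222e+05, ∠ ≈ 179.03°
|L| = 50 · 482.43 / 1.7222e+05 ≈ 0.14006
Gain = 20 log₁₀(0.14006) ≈ -17.07 dB
∠L = 59.34° − 179.03° = -119.69°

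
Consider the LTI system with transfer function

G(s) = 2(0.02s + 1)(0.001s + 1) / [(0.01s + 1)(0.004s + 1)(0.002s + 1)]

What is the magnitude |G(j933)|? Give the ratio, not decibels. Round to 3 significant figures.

0.666

At ω = 933 rad/s:
zero (1 + j933·0.02) = 1 + j18.66 → |·| ≈ 18.687, ∠ ≈ 86.93°
zero (1 + j933·0.001) = 1 + j0.933 → |·| ≈ 1.3677, ∠ ≈ 43.01°
pole (1 + j933·0.01) = 1 + j9.33 → |·| ≈ 9.3834, ∠ ≈ 83.88°
pole (1 + j933·0.004) = 1 + j3.732 → |·| ≈ 3.8637, ∠ ≈ 75.00°
pole (1 + j933·0.002) = 1 + j1.866 → |·| ≈ 2.1171, ∠ ≈ 61.81°
|G| = 2 · 18.687 · 1.3677 / (9.3834 · 3.8637 · 2.1171) ≈ 0.66597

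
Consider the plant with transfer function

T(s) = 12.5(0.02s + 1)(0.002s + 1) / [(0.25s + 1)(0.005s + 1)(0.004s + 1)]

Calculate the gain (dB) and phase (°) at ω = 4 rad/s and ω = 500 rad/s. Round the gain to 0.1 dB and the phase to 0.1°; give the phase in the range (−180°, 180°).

At ω = 4 rad/s:
zero (1 + j4·0.02) = 1 + j0.08 → |·| ≈ 1.0032, ∠ ≈ 4.57°
zero (1 + j4·0.002) = 1 + j0.008 → |·| ≈ 1, ∠ ≈ 0.46°
pole (1 + j4·0.25) = 1 + j1 → |·| ≈ 1.4142, ∠ ≈ 45.00°
pole (1 + j4·0.005) = 1 + j0.02 → |·| ≈ 1.0002, ∠ ≈ 1.15°
pole (1 + j4·0.004) = 1 + j0.016 → |·| ≈ 1.0001, ∠ ≈ 0.92°
|T| = 12.5 · 1.0032 · 1 / (1.4142 · 1.0002 · 1.0001) ≈ 8.8645
Gain = 20 log₁₀(8.8645) ≈ 18.95 dB
∠T = (4.57° + 0.46°) − (45.00° + 1.15° + 0.92°) = -42.04°

At ω = 500 rad/s:
zero (1 + j500·0.02) = 1 + j10 → |·| ≈ 10.05, ∠ ≈ 84.29°
zero (1 + j500·0.002) = 1 + j1 → |·| ≈ 1.4142, ∠ ≈ 45.00°
pole (1 + j500·0.25) = 1 + j125 → |·| ≈ 125, ∠ ≈ 89.54°
pole (1 + j500·0.005) = 1 + j2.5 → |·| ≈ 2.6926, ∠ ≈ 68.20°
pole (1 + j500·0.004) = 1 + j2 → |·| ≈ 2.2361, ∠ ≈ 63.43°
|T| = 12.5 · 10.05 · 1.4142 / (125 · 2.6926 · 2.2361) ≈ 0.23606
Gain = 20 log₁₀(0.23606) ≈ -12.54 dB
∠T = (84.29° + 45.00°) − (89.54° + 68.20° + 63.43°) = -91.88°

ω = 4: 19.0 dB, -42.0°; ω = 500: -12.5 dB, -91.9°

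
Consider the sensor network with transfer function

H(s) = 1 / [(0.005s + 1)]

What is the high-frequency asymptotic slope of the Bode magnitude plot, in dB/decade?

Each pole contributes −20 dB/decade at high frequency; each zero contributes +20 dB/decade.
Net: 0 zero(s) − 1 pole(s) → -20 dB/decade.

-20 dB/decade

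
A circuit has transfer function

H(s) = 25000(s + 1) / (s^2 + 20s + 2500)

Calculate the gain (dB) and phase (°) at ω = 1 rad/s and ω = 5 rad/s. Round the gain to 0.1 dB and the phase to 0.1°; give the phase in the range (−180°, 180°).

ω = 1: 23.0 dB, 44.5°; ω = 5: 34.2 dB, 76.4°

At s = jω = j1:
zero (s+1): 1 + j1 → |·| = √(1²+1²) = √2 ≈ 1.4142, ∠ = arctan(1/1) ≈ 45.00°
quadratic: (j1)² + 20·j1 + 2500 = 2499 + j20 → |·| ≈ 2499.1, ∠ ≈ 0.46°
|H| = 25000 · 1.4142 / 2499.1 ≈ 14.147
Gain = 20 log₁₀(14.147) ≈ 23.01 dB
∠H = 45.00° − 0.46° = 44.54°

At s = jω = j5:
zero (s+1): 1 + j5 → |·| = √(1²+5²) = √26 ≈ 5.099, ∠ = arctan(5/1) ≈ 78.69°
quadratic: (j5)² + 20·j5 + 2500 = 2475 + j100 → |·| ≈ 2477, ∠ ≈ 2.31°
|H| = 25000 · 5.099 / 2477 ≈ 51.463
Gain = 20 log₁₀(51.463) ≈ 34.23 dB
∠H = 78.69° − 2.31° = 76.38°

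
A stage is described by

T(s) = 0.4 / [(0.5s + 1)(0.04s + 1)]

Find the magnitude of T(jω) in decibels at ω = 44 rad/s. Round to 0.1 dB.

At ω = 44 rad/s:
pole (1 + j44·0.5) = 1 + j22 → |·| ≈ 22.023, ∠ ≈ 87.40°
pole (1 + j44·0.04) = 1 + j1.76 → |·| ≈ 2.0243, ∠ ≈ 60.40°
|T| = 0.4 · 1 / (22.023 · 2.0243) ≈ 0.0089724
Gain = 20 log₁₀(0.0089724) ≈ -40.94 dB

-40.9 dB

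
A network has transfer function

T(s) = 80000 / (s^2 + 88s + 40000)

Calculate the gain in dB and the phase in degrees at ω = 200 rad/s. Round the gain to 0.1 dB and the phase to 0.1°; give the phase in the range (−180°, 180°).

At s = jω = j200:
quadratic: (j200)² + 88·j200 + 40000 = 0 + j17600 → |·| ≈ 17600, ∠ ≈ 90.00°
|T| = 80000 / 17600 ≈ 4.5455
Gain = 20 log₁₀(4.5455) ≈ 13.15 dB
∠T = 0.00° − 90.00° = -90.00°

13.2 dB, -90.0°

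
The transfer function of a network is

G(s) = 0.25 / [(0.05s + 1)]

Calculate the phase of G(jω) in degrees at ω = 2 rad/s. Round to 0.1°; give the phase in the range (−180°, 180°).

-5.7°

At ω = 2 rad/s:
pole (1 + j2·0.05) = 1 + j0.1 → |·| ≈ 1.005, ∠ ≈ 5.71°
∠G = (0°) − (5.71°) = -5.71°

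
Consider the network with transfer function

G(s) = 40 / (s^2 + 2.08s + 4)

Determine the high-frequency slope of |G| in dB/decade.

-40 dB/decade

Each pole contributes −20 dB/decade at high frequency; each zero contributes +20 dB/decade.
Net: 0 zero(s) − 2 pole(s) → -40 dB/decade.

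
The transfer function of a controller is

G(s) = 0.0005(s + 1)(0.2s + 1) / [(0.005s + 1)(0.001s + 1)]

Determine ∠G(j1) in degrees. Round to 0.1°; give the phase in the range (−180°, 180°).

56.0°

At ω = 1 rad/s:
zero (1 + j1·1) = 1 + j1 → |·| ≈ 1.4142, ∠ ≈ 45.00°
zero (1 + j1·0.2) = 1 + j0.2 → |·| ≈ 1.0198, ∠ ≈ 11.31°
pole (1 + j1·0.005) = 1 + j0.005 → |·| ≈ 1, ∠ ≈ 0.29°
pole (1 + j1·0.001) = 1 + j0.001 → |·| ≈ 1, ∠ ≈ 0.06°
∠G = (45.00° + 11.31°) − (0.29° + 0.06°) = 55.96°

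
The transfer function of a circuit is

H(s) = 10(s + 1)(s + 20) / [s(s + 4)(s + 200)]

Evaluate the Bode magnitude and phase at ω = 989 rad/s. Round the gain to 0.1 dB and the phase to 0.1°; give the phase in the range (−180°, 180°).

At s = jω = j989:
zero (s+1): 1 + j989 → |·| = √(1²+989²) = √978122 ≈ 989, ∠ = arctan(989/1) ≈ 89.94°
zero (s+20): 20 + j989 → |·| = √(20²+989²) = √978521 ≈ 989.2, ∠ = arctan(989/20) ≈ 88.84°
pole (s+4): 4 + j989 → |·| = √(4²+989²) = √978137 ≈ 989.01, ∠ = arctan(989/4) ≈ 89.77°
pole (s+200): 200 + j989 → |·| = √(200²+989²) = √1018121 ≈ 1009, ∠ = arctan(989/200) ≈ 78.57°
pole at origin: |s| = 989, ∠ = 90.00° (in denominator)
|H| = 10 · 9.7832e+05 / 9.8693e+08 ≈ 0.0099128
Gain = 20 log₁₀(0.0099128) ≈ -40.08 dB
∠H = 178.78° − 258.34° = -79.56°

-40.1 dB, -79.6°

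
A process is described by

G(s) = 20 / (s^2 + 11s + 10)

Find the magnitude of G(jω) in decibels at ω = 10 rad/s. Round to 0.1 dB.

-17.0 dB

Substitute s = j10:
Numerator: 20 = 20 + j0
Denominator: (j10)^2 + 11(j10) + 10 = -90 + j110
|N| = √(20² + 0²) ≈ 20, ∠N ≈ 0.00°
|D| = √(90² + 110²) ≈ 142.13, ∠D ≈ 129.29°
|G| = 20 / 142.13 ≈ 0.14072
Gain = 20 log₁₀(0.14072) ≈ -17.03 dB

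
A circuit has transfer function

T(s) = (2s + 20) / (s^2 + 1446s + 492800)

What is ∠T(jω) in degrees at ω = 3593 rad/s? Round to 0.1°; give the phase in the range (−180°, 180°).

Substitute s = j3593:
Numerator: 2(j3593) + 20 = 20 + j7186
Denominator: (j3593)^2 + 1446(j3593) + 492800 = -12416849 + j5195478
|N| = √(20² + 7186²) ≈ 7186, ∠N ≈ 89.84°
|D| = √(12416849² + 5195478²) ≈ 1.346e+07, ∠D ≈ 157.29°
∠T = 89.84° − 157.29° = -67.45°

-67.5°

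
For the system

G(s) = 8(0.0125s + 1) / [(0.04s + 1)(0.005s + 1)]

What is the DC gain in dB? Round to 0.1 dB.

G(0) = 8 · 1 / 1 = 8
20 log₁₀(8) ≈ 18.06 dB

18.1 dB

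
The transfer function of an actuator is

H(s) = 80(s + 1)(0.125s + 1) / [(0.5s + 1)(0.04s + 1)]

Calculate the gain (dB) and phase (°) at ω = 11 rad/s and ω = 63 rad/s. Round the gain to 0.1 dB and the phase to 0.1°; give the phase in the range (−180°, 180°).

At ω = 11 rad/s:
zero (1 + j11·1) = 1 + j11 → |·| ≈ 11.045, ∠ ≈ 84.81°
zero (1 + j11·0.125) = 1 + j1.375 → |·| ≈ 1.7002, ∠ ≈ 53.97°
pole (1 + j11·0.5) = 1 + j5.5 → |·| ≈ 5.5902, ∠ ≈ 79.70°
pole (1 + j11·0.04) = 1 + j0.44 → |·| ≈ 1.0925, ∠ ≈ 23.75°
|H| = 80 · 11.045 · 1.7002 / (5.5902 · 1.0925) ≈ 245.98
Gain = 20 log₁₀(245.98) ≈ 47.82 dB
∠H = (84.81° + 53.97°) − (79.70° + 23.75°) = 35.33°

At ω = 63 rad/s:
zero (1 + j63·1) = 1 + j63 → |·| ≈ 63.008, ∠ ≈ 89.09°
zero (1 + j63·0.125) = 1 + j7.875 → |·| ≈ 7.9382, ∠ ≈ 82.76°
pole (1 + j63·0.5) = 1 + j31.5 → |·| ≈ 31.516, ∠ ≈ 88.18°
pole (1 + j63·0.04) = 1 + j2.52 → |·| ≈ 2.7112, ∠ ≈ 68.36°
|H| = 80 · 63.008 · 7.9382 / (31.516 · 2.7112) ≈ 468.29
Gain = 20 log₁₀(468.29) ≈ 53.41 dB
∠H = (89.09° + 82.76°) − (88.18° + 68.36°) = 15.31°

ω = 11: 47.8 dB, 35.3°; ω = 63: 53.4 dB, 15.3°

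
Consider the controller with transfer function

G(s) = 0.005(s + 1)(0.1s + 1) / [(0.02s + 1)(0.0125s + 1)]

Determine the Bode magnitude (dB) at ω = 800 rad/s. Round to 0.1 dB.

6.0 dB

At ω = 800 rad/s:
zero (1 + j800·1) = 1 + j800 → |·| ≈ 800, ∠ ≈ 89.93°
zero (1 + j800·0.1) = 1 + j80 → |·| ≈ 80.006, ∠ ≈ 89.28°
pole (1 + j800·0.02) = 1 + j16 → |·| ≈ 16.031, ∠ ≈ 86.42°
pole (1 + j800·0.0125) = 1 + j10 → |·| ≈ 10.05, ∠ ≈ 84.29°
|G| = 0.005 · 800 · 80.006 / (16.031 · 10.05) ≈ 1.9864
Gain = 20 log₁₀(1.9864) ≈ 5.96 dB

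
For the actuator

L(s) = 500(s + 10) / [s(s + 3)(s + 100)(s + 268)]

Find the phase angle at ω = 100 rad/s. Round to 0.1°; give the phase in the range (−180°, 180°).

-159.5°

At s = jω = j100:
zero (s+10): 10 + j100 → |·| = √(10²+100²) = √10100 ≈ 100.5, ∠ = arctan(100/10) ≈ 84.29°
pole (s+3): 3 + j100 → |·| = √(3²+100²) = √10009 ≈ 100.04, ∠ = arctan(100/3) ≈ 88.28°
pole (s+100): 100 + j100 → |·| = √(100²+100²) = √20000 ≈ 141.42, ∠ = arctan(100/100) ≈ 45.00°
pole (s+268): 268 + j100 → |·| = √(268²+100²) = √81824 ≈ 286.05, ∠ = arctan(100/268) ≈ 20.46°
pole at origin: |s| = 100, ∠ = 90.00° (in denominator)
∠L = 84.29° − 243.74° = -159.45°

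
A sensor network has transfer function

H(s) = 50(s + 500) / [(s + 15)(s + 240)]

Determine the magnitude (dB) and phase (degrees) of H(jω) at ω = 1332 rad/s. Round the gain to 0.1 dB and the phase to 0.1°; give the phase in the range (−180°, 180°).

-28.1 dB, -99.7°

At s = jω = j1332:
zero (s+500): 500 + j1332 → |·| = √(500²+1332²) = √2024224 ≈ 1422.8, ∠ = arctan(1332/500) ≈ 69.43°
pole (s+15): 15 + j1332 → |·| = √(15²+1332²) = √1774449 ≈ 1332.1, ∠ = arctan(1332/15) ≈ 89.35°
pole (s+240): 240 + j1332 → |·| = √(240²+1332²) = √1831824 ≈ 1353.4, ∠ = arctan(1332/240) ≈ 79.79°
|H| = 50 · 1422.8 / 1.8029e+06 ≈ 0.039459
Gain = 20 log₁₀(0.039459) ≈ -28.08 dB
∠H = 69.43° − 169.14° = -99.71°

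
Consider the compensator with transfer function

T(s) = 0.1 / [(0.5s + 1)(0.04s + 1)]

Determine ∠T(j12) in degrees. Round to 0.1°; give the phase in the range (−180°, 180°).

-106.2°

At ω = 12 rad/s:
pole (1 + j12·0.5) = 1 + j6 → |·| ≈ 6.0828, ∠ ≈ 80.54°
pole (1 + j12·0.04) = 1 + j0.48 → |·| ≈ 1.1092, ∠ ≈ 25.64°
∠T = (0°) − (80.54° + 25.64°) = -106.18°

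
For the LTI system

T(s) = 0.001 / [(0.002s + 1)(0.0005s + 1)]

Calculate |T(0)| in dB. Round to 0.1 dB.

T(0) = 0.001 · 1 / 1 = 0.001
20 log₁₀(0.001) ≈ -60.00 dB

-60.0 dB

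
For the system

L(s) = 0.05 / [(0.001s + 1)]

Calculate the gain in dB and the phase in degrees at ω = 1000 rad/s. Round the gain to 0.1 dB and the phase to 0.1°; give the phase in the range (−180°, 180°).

At ω = 1000 rad/s:
pole (1 + j1000·0.001) = 1 + j1 → |·| ≈ 1.4142, ∠ ≈ 45.00°
|L| = 0.05 · 1 / (1.4142) ≈ 0.035356
Gain = 20 log₁₀(0.035356) ≈ -29.03 dB
∠L = (0°) − (45.00°) = -45.00°

-29.0 dB, -45.0°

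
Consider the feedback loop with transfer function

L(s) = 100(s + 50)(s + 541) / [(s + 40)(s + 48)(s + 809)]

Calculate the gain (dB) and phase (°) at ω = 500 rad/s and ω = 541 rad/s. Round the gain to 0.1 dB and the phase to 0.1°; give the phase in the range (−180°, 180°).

At s = jω = j500:
zero (s+50): 50 + j500 → |·| = √(50²+500²) = √252500 ≈ 502.49, ∠ = arctan(500/50) ≈ 84.29°
zero (s+541): 541 + j500 → |·| = √(541²+500²) = √542681 ≈ 736.67, ∠ = arctan(500/541) ≈ 42.74°
pole (s+40): 40 + j500 → |·| = √(40²+500²) = √251600 ≈ 501.6, ∠ = arctan(500/40) ≈ 85.43°
pole (s+48): 48 + j500 → |·| = √(48²+500²) = √252304 ≈ 502.3, ∠ = arctan(500/48) ≈ 84.52°
pole (s+809): 809 + j500 → |·| = √(809²+500²) = √904481 ≈ 951.04, ∠ = arctan(500/809) ≈ 31.72°
|L| = 100 · 3.7017e+05 / 2.3962e+08 ≈ 0.15448
Gain = 20 log₁₀(0.15448) ≈ -16.22 dB
∠L = 127.03° − 201.67° = -74.64°

At s = jω = j541:
zero (s+50): 50 + j541 → |·| = √(50²+541²) = √295181 ≈ 543.31, ∠ = arctan(541/50) ≈ 84.72°
zero (s+541): 541 + j541 → |·| = √(541²+541²) = √585362 ≈ 765.09, ∠ = arctan(541/541) ≈ 45.00°
pole (s+40): 40 + j541 → |·| = √(40²+541²) = √294281 ≈ 542.48, ∠ = arctan(541/40) ≈ 85.77°
pole (s+48): 48 + j541 → |·| = √(48²+541²) = √294985 ≈ 543.13, ∠ = arctan(541/48) ≈ 84.93°
pole (s+809): 809 + j541 → |·| = √(809²+541²) = √947162 ≈ 973.22, ∠ = arctan(541/809) ≈ 33.77°
|L| = 100 · 4.1568e+05 / 2.8675e+08 ≈ 0.14496
Gain = 20 log₁₀(0.14496) ≈ -16.78 dB
∠L = 129.72° − 204.47° = -74.75°

ω = 500: -16.2 dB, -74.6°; ω = 541: -16.8 dB, -74.8°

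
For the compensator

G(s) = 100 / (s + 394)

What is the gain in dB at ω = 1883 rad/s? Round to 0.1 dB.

-25.7 dB

At s = jω = j1883:
pole (s+394): 394 + j1883 → |·| = √(394²+1883²) = √3700925 ≈ 1923.8, ∠ = arctan(1883/394) ≈ 78.18°
|G| = 100 / 1923.8 ≈ 0.05198
Gain = 20 log₁₀(0.05198) ≈ -25.68 dB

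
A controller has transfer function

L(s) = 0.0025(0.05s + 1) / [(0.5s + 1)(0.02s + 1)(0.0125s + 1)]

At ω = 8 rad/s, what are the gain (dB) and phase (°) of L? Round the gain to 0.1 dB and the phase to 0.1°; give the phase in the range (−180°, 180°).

-63.9 dB, -69.0°

At ω = 8 rad/s:
zero (1 + j8·0.05) = 1 + j0.4 → |·| ≈ 1.077, ∠ ≈ 21.80°
pole (1 + j8·0.5) = 1 + j4 → |·| ≈ 4.1231, ∠ ≈ 75.96°
pole (1 + j8·0.02) = 1 + j0.16 → |·| ≈ 1.0127, ∠ ≈ 9.09°
pole (1 + j8·0.0125) = 1 + j0.1 → |·| ≈ 1.005, ∠ ≈ 5.71°
|L| = 0.0025 · 1.077 / (4.1231 · 1.0127 · 1.005) ≈ 0.00064163
Gain = 20 log₁₀(0.00064163) ≈ -63.85 dB
∠L = (21.80°) − (75.96° + 9.09° + 5.71°) = -68.96°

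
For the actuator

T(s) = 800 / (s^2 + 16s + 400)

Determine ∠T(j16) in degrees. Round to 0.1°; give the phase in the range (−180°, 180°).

At s = jω = j16:
quadratic: (j16)² + 16·j16 + 400 = 144 + j256 → |·| ≈ 293.72, ∠ ≈ 60.64°
∠T = 0.00° − 60.64° = -60.64°

-60.6°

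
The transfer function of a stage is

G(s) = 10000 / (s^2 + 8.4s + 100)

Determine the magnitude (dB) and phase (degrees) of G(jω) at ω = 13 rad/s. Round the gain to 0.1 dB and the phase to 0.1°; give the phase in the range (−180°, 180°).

37.8 dB, -122.3°

At s = jω = j13:
quadratic: (j13)² + 8.4·j13 + 100 = -69 + j109.2 → |·| ≈ 129.17, ∠ ≈ 122.29°
|G| = 10000 / 129.17 ≈ 77.417
Gain = 20 log₁₀(77.417) ≈ 37.78 dB
∠G = 0.00° − 122.29° = -122.29°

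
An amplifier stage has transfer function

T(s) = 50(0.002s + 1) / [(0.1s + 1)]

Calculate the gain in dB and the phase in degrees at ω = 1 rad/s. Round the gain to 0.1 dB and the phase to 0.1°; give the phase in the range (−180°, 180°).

33.9 dB, -5.6°

At ω = 1 rad/s:
zero (1 + j1·0.002) = 1 + j0.002 → |·| ≈ 1, ∠ ≈ 0.11°
pole (1 + j1·0.1) = 1 + j0.1 → |·| ≈ 1.005, ∠ ≈ 5.71°
|T| = 50 · 1 / (1.005) ≈ 49.751
Gain = 20 log₁₀(49.751) ≈ 33.94 dB
∠T = (0.11°) − (5.71°) = -5.60°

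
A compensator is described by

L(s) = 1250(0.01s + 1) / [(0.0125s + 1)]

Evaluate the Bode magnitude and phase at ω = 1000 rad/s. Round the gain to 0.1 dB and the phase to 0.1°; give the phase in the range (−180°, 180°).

At ω = 1000 rad/s:
zero (1 + j1000·0.01) = 1 + j10 → |·| ≈ 10.05, ∠ ≈ 84.29°
pole (1 + j1000·0.0125) = 1 + j12.5 → |·| ≈ 12.54, ∠ ≈ 85.43°
|L| = 1250 · 10.05 / (12.54) ≈ 1001.8
Gain = 20 log₁₀(1001.8) ≈ 60.02 dB
∠L = (84.29°) − (85.43°) = -1.14°

60.0 dB, -1.1°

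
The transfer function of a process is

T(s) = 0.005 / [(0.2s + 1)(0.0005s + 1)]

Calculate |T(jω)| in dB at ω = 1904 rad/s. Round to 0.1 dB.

At ω = 1904 rad/s:
pole (1 + j1904·0.2) = 1 + j380.8 → |·| ≈ 380.8, ∠ ≈ 89.85°
pole (1 + j1904·0.0005) = 1 + j0.952 → |·| ≈ 1.3807, ∠ ≈ 43.59°
|T| = 0.005 · 1 / (380.8 · 1.3807) ≈ 9.5099e-06
Gain = 20 log₁₀(9.5099e-06) ≈ -100.44 dB

-100.4 dB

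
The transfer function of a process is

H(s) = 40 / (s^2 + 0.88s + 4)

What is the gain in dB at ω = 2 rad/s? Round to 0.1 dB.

27.1 dB

At s = jω = j2:
quadratic: (j2)² + 0.88·j2 + 4 = 0 + j1.76 → |·| ≈ 1.76, ∠ ≈ 90.00°
|H| = 40 / 1.76 ≈ 22.727
Gain = 20 log₁₀(22.727) ≈ 27.13 dB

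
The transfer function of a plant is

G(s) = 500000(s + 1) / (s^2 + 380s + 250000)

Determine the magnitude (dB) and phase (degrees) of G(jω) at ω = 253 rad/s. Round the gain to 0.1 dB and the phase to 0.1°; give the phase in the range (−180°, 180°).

55.6 dB, 62.4°

At s = jω = j253:
zero (s+1): 1 + j253 → |·| = √(1²+253²) = √64010 ≈ 253, ∠ = arctan(253/1) ≈ 89.77°
quadratic: (j253)² + 380·j253 + 250000 = 185991 + j96140 → |·| ≈ 2.0937e+05, ∠ ≈ 27.33°
|G| = 500000 · 253 / 2.0937e+05 ≈ 604.19
Gain = 20 log₁₀(604.19) ≈ 55.62 dB
∠G = 89.77° − 27.33° = 62.44°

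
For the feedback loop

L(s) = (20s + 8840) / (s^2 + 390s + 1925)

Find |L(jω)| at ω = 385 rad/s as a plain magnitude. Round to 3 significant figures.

Substitute s = j385:
Numerator: 20(j385) + 8840 = 8840 + j7700
Denominator: (j385)^2 + 390(j385) + 1925 = -146300 + j150150
|N| = √(8840² + 7700²) ≈ 11723, ∠N ≈ 41.06°
|D| = √(146300² + 150150²) ≈ 2.0964e+05, ∠D ≈ 134.26°
|L| = 11723 / 2.0964e+05 ≈ 0.05592

0.0559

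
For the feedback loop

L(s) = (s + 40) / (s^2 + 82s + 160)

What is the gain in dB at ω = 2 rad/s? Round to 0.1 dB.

Substitute s = j2:
Numerator: (j2) + 40 = 40 + j2
Denominator: (j2)^2 + 82(j2) + 160 = 156 + j164
|N| = √(40² + 2²) ≈ 40.05, ∠N ≈ 2.86°
|D| = √(156² + 164²) ≈ 226.34, ∠D ≈ 46.43°
|L| = 40.05 / 226.34 ≈ 0.17695
Gain = 20 log₁₀(0.17695) ≈ -15.04 dB

-15.0 dB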